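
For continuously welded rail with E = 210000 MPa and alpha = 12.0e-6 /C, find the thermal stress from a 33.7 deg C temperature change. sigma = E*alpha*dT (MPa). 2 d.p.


sigma = E * alpha * dT
sigma = 210000 * 12.0e-6 * 33.7
sigma = 2.52 * 33.7
sigma = 84.92 MPa

84.92


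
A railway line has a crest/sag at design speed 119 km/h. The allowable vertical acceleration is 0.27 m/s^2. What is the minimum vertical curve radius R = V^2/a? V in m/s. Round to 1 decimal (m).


Convert speed: V = 119 / 3.6 = 33.0556 m/s
V^2 = 1092.6698 m^2/s^2
R_v = 1092.6698 / 0.27
R_v = 4046.9 m

4046.9


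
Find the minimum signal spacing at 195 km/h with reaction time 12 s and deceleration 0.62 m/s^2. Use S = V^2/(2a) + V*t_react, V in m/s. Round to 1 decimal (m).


V = 195 / 3.6 = 54.1667 m/s
Braking distance = 54.1667^2 / (2*0.62) = 2366.1514 m
Sighting distance = 54.1667 * 12 = 650.0 m
S = 2366.1514 + 650.0 = 3016.2 m

3016.2


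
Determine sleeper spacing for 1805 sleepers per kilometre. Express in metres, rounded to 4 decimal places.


Spacing = 1000 m / number of sleepers
Spacing = 1000 / 1805
Spacing = 0.5540 m

0.5540


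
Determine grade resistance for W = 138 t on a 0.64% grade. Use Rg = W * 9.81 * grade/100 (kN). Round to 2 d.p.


Rg = W * 9.81 * grade / 100
Rg = 138 * 9.81 * 0.64 / 100
Rg = 1353.78 * 0.0064
Rg = 8.66 kN

8.66


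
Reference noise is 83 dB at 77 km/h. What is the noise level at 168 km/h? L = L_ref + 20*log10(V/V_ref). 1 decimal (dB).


V/V_ref = 168 / 77 = 2.181818
log10(2.181818) = 0.338819
20 * 0.338819 = 6.7764
L = 83 + 6.7764 = 89.8 dB

89.8


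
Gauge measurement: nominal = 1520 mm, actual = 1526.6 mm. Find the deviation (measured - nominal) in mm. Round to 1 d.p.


Deviation = measured - nominal
Deviation = 1526.6 - 1520
Deviation = 6.6 mm

6.6


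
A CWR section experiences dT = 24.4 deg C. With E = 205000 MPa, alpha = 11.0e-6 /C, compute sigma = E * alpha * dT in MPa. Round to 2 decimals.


sigma = E * alpha * dT
sigma = 205000 * 11.0e-6 * 24.4
sigma = 2.255 * 24.4
sigma = 55.02 MPa

55.02


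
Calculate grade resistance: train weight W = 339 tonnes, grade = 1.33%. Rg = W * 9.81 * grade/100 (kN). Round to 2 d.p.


Rg = W * 9.81 * grade / 100
Rg = 339 * 9.81 * 1.33 / 100
Rg = 3325.59 * 0.0133
Rg = 44.23 kN

44.23


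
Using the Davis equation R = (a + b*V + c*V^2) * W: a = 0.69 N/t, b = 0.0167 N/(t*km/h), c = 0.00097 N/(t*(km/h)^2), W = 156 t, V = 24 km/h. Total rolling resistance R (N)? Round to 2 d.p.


b*V = 0.0167 * 24 = 0.4008
c*V^2 = 0.00097 * 576 = 0.55872
R_per_t = 0.69 + 0.4008 + 0.55872 = 1.64952 N/t
R_total = 1.64952 * 156 = 257.33 N

257.33


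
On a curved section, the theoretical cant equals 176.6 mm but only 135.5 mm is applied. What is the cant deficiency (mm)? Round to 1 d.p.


Cant deficiency = equilibrium cant - actual cant
CD = 176.6 - 135.5
CD = 41.1 mm

41.1


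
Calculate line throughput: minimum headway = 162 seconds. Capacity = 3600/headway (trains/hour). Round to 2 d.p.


Capacity = 3600 / headway
Capacity = 3600 / 162
Capacity = 22.22 trains/hour

22.22


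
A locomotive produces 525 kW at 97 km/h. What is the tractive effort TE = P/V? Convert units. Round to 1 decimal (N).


Convert: P = 525 kW = 525000 W
V = 97 / 3.6 = 26.9444 m/s
TE = 525000 / 26.9444
TE = 19484.5 N

19484.5


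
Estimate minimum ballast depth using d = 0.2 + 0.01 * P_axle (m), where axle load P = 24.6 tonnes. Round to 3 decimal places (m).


d = 0.2 + 0.01 * 24.6
d = 0.2 + 0.246
d = 0.446 m

0.446


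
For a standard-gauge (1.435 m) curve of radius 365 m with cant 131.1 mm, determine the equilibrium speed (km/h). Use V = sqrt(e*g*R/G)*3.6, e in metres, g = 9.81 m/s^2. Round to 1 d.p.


Convert cant: e = 131.1 mm = 0.1311 m
V_ms = sqrt(0.1311 * 9.81 * 365 / 1.435)
V_ms = sqrt(327.124192) = 18.0866 m/s
V = 18.0866 * 3.6 = 65.1 km/h

65.1


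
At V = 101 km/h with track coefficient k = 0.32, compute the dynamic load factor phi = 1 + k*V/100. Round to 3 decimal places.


phi = 1 + k * V / 100
phi = 1 + 0.32 * 101 / 100
phi = 1 + 0.3232
phi = 1.323

1.323


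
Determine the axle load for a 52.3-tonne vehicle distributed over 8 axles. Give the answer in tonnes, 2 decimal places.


Load per axle = total weight / number of axles
Load = 52.3 / 8
Load = 6.54 tonnes

6.54


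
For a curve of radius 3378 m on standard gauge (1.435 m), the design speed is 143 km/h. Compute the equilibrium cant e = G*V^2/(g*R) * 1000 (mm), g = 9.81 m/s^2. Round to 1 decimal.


Convert speed: V = 143 / 3.6 = 39.7222 m/s
Apply formula: e = 1.435 * 39.7222^2 / (9.81 * 3378)
e = 1.435 * 1577.8549 / 33138.18
e = 0.068327 m = 68.3 mm

68.3


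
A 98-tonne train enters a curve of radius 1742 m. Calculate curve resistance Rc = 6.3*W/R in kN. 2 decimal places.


Rc = 6.3 * W / R
Rc = 6.3 * 98 / 1742
Rc = 617.4 / 1742
Rc = 0.35 kN

0.35


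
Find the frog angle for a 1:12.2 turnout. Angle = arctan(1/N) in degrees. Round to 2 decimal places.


1/N = 1/12.2 = 0.081967
angle = arctan(0.081967) = 0.081784 rad
angle = 0.081784 * 180/pi = 4.69 degrees

4.69


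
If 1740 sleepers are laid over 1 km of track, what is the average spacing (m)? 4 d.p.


Spacing = 1000 m / number of sleepers
Spacing = 1000 / 1740
Spacing = 0.5747 m

0.5747


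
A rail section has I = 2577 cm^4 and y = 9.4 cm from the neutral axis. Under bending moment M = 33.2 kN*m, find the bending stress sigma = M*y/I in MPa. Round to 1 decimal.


Convert units:
M = 33.2 kN*m = 33200000 N*mm
y = 9.4 cm = 94 mm
I = 2577 cm^4 = 25770000 mm^4
sigma = 33200000 * 94 / 25770000
sigma = 121.1 MPa

121.1


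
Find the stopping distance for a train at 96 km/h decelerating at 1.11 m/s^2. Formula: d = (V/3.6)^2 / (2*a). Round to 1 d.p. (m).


Convert speed: V = 96 / 3.6 = 26.6667 m/s
V^2 = 711.1111
d = 711.1111 / (2 * 1.11)
d = 711.1111 / 2.22
d = 320.3 m

320.3


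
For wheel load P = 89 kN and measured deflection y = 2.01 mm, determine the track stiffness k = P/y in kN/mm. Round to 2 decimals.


Track stiffness k = P / y
k = 89 / 2.01
k = 44.28 kN/mm

44.28


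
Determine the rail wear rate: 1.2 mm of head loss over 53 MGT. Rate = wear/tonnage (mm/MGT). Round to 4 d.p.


Wear rate = total wear / cumulative tonnage
Rate = 1.2 / 53
Rate = 0.0226 mm/MGT

0.0226


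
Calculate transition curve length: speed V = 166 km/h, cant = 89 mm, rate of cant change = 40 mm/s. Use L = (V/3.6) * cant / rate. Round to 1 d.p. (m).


Convert speed: V = 166 / 3.6 = 46.1111 m/s
L = 46.1111 * 89 / 40
L = 4103.8889 / 40
L = 102.6 m

102.6


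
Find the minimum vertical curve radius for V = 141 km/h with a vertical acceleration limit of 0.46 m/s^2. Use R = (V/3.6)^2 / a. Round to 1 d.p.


Convert speed: V = 141 / 3.6 = 39.1667 m/s
V^2 = 1534.0278 m^2/s^2
R_v = 1534.0278 / 0.46
R_v = 3334.8 m

3334.8


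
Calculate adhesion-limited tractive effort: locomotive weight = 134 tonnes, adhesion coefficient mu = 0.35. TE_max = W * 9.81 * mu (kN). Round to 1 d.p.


TE_max = W * g * mu
TE_max = 134 * 9.81 * 0.35
TE_max = 1314.54 * 0.35
TE_max = 460.1 kN

460.1


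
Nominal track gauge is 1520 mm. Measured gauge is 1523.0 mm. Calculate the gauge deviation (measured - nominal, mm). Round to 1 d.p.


Deviation = measured - nominal
Deviation = 1523.0 - 1520
Deviation = 3.0 mm

3.0


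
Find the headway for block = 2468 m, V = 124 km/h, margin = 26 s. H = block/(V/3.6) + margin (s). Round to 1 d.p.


V = 124 / 3.6 = 34.4444 m/s
Block traversal time = 2468 / 34.4444 = 71.6516 s
Headway = 71.6516 + 26
Headway = 97.7 s

97.7


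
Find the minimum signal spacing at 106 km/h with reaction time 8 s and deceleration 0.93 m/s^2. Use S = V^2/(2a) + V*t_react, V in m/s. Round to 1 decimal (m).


V = 106 / 3.6 = 29.4444 m/s
Braking distance = 29.4444^2 / (2*0.93) = 466.1158 m
Sighting distance = 29.4444 * 8 = 235.5556 m
S = 466.1158 + 235.5556 = 701.7 m

701.7


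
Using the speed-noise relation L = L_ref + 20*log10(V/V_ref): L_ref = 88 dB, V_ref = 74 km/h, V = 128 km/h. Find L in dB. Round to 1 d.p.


V/V_ref = 128 / 74 = 1.72973
log10(1.72973) = 0.237978
20 * 0.237978 = 4.7596
L = 88 + 4.7596 = 92.8 dB

92.8


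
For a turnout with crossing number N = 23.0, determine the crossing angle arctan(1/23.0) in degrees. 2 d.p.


1/N = 1/23.0 = 0.043478
angle = arctan(0.043478) = 0.043451 rad
angle = 0.043451 * 180/pi = 2.49 degrees

2.49


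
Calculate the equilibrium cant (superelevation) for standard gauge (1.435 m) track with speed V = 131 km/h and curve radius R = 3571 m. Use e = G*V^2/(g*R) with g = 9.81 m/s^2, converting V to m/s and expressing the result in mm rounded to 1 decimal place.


Convert speed: V = 131 / 3.6 = 36.3889 m/s
Apply formula: e = 1.435 * 36.3889^2 / (9.81 * 3571)
e = 1.435 * 1324.1512 / 35031.51
e = 0.054241 m = 54.2 mm

54.2


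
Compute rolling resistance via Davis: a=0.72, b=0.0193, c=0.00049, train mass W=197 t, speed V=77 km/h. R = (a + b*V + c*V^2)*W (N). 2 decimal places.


b*V = 0.0193 * 77 = 1.4861
c*V^2 = 0.00049 * 5929 = 2.90521
R_per_t = 0.72 + 1.4861 + 2.90521 = 5.11131 N/t
R_total = 5.11131 * 197 = 1006.93 N

1006.93


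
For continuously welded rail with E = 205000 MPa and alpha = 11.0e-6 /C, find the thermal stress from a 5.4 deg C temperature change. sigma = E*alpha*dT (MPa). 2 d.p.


sigma = E * alpha * dT
sigma = 205000 * 11.0e-6 * 5.4
sigma = 2.255 * 5.4
sigma = 12.18 MPa

12.18


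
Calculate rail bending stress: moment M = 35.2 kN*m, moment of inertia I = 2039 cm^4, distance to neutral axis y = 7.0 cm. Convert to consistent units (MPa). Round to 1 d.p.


Convert units:
M = 35.2 kN*m = 35200000 N*mm
y = 7.0 cm = 70 mm
I = 2039 cm^4 = 20390000 mm^4
sigma = 35200000 * 70 / 20390000
sigma = 120.8 MPa

120.8


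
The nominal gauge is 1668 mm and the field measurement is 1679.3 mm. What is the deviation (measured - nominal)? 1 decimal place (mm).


Deviation = measured - nominal
Deviation = 1679.3 - 1668
Deviation = 11.3 mm

11.3


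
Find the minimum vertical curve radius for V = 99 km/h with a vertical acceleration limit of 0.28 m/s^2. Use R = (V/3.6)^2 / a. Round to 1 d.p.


Convert speed: V = 99 / 3.6 = 27.5 m/s
V^2 = 756.25 m^2/s^2
R_v = 756.25 / 0.28
R_v = 2700.9 m

2700.9


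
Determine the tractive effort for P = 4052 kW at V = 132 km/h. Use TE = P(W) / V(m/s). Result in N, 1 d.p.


Convert: P = 4052 kW = 4052000 W
V = 132 / 3.6 = 36.6667 m/s
TE = 4052000 / 36.6667
TE = 110509.1 N

110509.1


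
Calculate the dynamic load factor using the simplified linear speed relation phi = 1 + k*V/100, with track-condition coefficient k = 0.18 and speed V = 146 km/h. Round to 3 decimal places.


phi = 1 + k * V / 100
phi = 1 + 0.18 * 146 / 100
phi = 1 + 0.2628
phi = 1.263

1.263


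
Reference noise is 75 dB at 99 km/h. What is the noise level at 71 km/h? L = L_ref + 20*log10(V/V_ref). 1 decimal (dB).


V/V_ref = 71 / 99 = 0.717172
log10(0.717172) = -0.144377
20 * -0.144377 = -2.8875
L = 75 + -2.8875 = 72.1 dB

72.1


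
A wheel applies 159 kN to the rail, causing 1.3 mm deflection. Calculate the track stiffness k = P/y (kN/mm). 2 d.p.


Track stiffness k = P / y
k = 159 / 1.3
k = 122.31 kN/mm

122.31


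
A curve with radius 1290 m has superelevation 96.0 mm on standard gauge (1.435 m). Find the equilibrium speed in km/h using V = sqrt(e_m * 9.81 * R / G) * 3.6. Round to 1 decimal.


Convert cant: e = 96.0 mm = 0.0960 m
V_ms = sqrt(0.0960 * 9.81 * 1290 / 1.435)
V_ms = sqrt(846.599582) = 29.0964 m/s
V = 29.0964 * 3.6 = 104.7 km/h

104.7


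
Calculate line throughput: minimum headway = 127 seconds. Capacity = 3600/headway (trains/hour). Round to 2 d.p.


Capacity = 3600 / headway
Capacity = 3600 / 127
Capacity = 28.35 trains/hour

28.35


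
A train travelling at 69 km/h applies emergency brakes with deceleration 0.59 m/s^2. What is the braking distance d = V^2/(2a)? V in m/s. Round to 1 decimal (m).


Convert speed: V = 69 / 3.6 = 19.1667 m/s
V^2 = 367.3611
d = 367.3611 / (2 * 0.59)
d = 367.3611 / 1.18
d = 311.3 m

311.3


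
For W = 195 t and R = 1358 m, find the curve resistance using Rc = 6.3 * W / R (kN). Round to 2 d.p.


Rc = 6.3 * W / R
Rc = 6.3 * 195 / 1358
Rc = 1228.5 / 1358
Rc = 0.90 kN

0.90


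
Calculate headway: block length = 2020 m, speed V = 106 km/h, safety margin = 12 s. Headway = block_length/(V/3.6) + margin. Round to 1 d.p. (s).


V = 106 / 3.6 = 29.4444 m/s
Block traversal time = 2020 / 29.4444 = 68.6038 s
Headway = 68.6038 + 12
Headway = 80.6 s

80.6


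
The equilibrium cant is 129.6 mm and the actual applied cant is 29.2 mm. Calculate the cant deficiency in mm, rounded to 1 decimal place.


Cant deficiency = equilibrium cant - actual cant
CD = 129.6 - 29.2
CD = 100.4 mm

100.4


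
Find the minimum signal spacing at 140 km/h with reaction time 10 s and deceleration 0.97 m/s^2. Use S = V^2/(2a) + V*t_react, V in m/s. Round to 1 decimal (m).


V = 140 / 3.6 = 38.8889 m/s
Braking distance = 38.8889^2 / (2*0.97) = 779.5596 m
Sighting distance = 38.8889 * 10 = 388.8889 m
S = 779.5596 + 388.8889 = 1168.4 m

1168.4


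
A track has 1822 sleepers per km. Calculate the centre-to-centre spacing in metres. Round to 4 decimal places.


Spacing = 1000 m / number of sleepers
Spacing = 1000 / 1822
Spacing = 0.5488 m

0.5488


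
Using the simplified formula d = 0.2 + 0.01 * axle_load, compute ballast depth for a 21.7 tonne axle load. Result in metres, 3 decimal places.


d = 0.2 + 0.01 * 21.7
d = 0.2 + 0.217
d = 0.417 m

0.417


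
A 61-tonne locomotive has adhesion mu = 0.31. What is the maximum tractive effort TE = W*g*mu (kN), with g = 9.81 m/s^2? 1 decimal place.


TE_max = W * g * mu
TE_max = 61 * 9.81 * 0.31
TE_max = 598.41 * 0.31
TE_max = 185.5 kN

185.5


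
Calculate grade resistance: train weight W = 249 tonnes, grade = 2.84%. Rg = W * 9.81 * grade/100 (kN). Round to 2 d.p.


Rg = W * 9.81 * grade / 100
Rg = 249 * 9.81 * 2.84 / 100
Rg = 2442.69 * 0.0284
Rg = 69.37 kN

69.37


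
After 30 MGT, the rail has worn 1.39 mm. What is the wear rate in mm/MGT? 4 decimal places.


Wear rate = total wear / cumulative tonnage
Rate = 1.39 / 30
Rate = 0.0463 mm/MGT

0.0463


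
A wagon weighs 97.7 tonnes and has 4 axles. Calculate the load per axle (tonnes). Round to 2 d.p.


Load per axle = total weight / number of axles
Load = 97.7 / 4
Load = 24.43 tonnes

24.43


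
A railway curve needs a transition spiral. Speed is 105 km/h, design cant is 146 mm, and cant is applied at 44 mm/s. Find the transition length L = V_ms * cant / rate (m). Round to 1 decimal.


Convert speed: V = 105 / 3.6 = 29.1667 m/s
L = 29.1667 * 146 / 44
L = 4258.3333 / 44
L = 96.8 m

96.8


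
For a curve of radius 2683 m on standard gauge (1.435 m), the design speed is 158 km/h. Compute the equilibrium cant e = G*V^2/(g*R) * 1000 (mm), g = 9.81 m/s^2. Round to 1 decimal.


Convert speed: V = 158 / 3.6 = 43.8889 m/s
Apply formula: e = 1.435 * 43.8889^2 / (9.81 * 2683)
e = 1.435 * 1926.2346 / 26320.23
e = 0.10502 m = 105.0 mm

105.0


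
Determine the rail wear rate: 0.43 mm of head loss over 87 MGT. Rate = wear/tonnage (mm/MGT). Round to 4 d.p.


Wear rate = total wear / cumulative tonnage
Rate = 0.43 / 87
Rate = 0.0049 mm/MGT

0.0049


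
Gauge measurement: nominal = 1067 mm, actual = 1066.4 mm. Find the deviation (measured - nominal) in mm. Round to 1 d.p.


Deviation = measured - nominal
Deviation = 1066.4 - 1067
Deviation = -0.6 mm

-0.6


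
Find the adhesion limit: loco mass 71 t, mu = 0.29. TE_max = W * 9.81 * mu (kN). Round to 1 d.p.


TE_max = W * g * mu
TE_max = 71 * 9.81 * 0.29
TE_max = 696.51 * 0.29
TE_max = 202.0 kN

202.0


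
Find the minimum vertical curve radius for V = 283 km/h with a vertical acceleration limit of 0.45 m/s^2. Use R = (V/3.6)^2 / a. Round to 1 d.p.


Convert speed: V = 283 / 3.6 = 78.6111 m/s
V^2 = 6179.7068 m^2/s^2
R_v = 6179.7068 / 0.45
R_v = 13732.7 m

13732.7


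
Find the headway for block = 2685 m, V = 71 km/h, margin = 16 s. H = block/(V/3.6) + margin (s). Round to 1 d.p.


V = 71 / 3.6 = 19.7222 m/s
Block traversal time = 2685 / 19.7222 = 136.1408 s
Headway = 136.1408 + 16
Headway = 152.1 s

152.1


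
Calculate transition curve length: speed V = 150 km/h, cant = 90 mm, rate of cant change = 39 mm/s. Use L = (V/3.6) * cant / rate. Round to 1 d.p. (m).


Convert speed: V = 150 / 3.6 = 41.6667 m/s
L = 41.6667 * 90 / 39
L = 3750.0 / 39
L = 96.2 m

96.2


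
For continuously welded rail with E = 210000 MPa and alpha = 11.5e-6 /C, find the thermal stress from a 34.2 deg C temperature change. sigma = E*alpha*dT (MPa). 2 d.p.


sigma = E * alpha * dT
sigma = 210000 * 11.5e-6 * 34.2
sigma = 2.415 * 34.2
sigma = 82.59 MPa

82.59


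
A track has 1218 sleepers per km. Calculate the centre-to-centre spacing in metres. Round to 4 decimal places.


Spacing = 1000 m / number of sleepers
Spacing = 1000 / 1218
Spacing = 0.8210 m

0.8210


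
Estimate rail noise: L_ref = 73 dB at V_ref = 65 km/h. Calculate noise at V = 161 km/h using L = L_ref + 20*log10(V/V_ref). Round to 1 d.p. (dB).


V/V_ref = 161 / 65 = 2.476923
log10(2.476923) = 0.393913
20 * 0.393913 = 7.8783
L = 73 + 7.8783 = 80.9 dB

80.9


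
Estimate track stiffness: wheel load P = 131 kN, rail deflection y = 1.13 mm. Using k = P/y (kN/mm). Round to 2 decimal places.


Track stiffness k = P / y
k = 131 / 1.13
k = 115.93 kN/mm

115.93


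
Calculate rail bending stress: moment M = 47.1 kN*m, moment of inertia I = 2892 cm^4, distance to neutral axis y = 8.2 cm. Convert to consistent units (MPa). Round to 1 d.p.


Convert units:
M = 47.1 kN*m = 47100000 N*mm
y = 8.2 cm = 82 mm
I = 2892 cm^4 = 28920000 mm^4
sigma = 47100000 * 82 / 28920000
sigma = 133.5 MPa

133.5


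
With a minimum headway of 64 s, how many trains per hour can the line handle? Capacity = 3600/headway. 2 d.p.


Capacity = 3600 / headway
Capacity = 3600 / 64
Capacity = 56.25 trains/hour

56.25


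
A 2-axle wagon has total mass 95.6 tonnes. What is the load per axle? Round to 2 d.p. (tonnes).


Load per axle = total weight / number of axles
Load = 95.6 / 2
Load = 47.80 tonnes

47.80


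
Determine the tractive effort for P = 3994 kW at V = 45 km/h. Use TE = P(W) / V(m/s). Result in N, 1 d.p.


Convert: P = 3994 kW = 3994000 W
V = 45 / 3.6 = 12.5 m/s
TE = 3994000 / 12.5
TE = 319520.0 N

319520.0


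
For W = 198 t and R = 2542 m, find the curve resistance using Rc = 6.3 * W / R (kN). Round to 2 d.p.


Rc = 6.3 * W / R
Rc = 6.3 * 198 / 2542
Rc = 1247.4 / 2542
Rc = 0.49 kN

0.49


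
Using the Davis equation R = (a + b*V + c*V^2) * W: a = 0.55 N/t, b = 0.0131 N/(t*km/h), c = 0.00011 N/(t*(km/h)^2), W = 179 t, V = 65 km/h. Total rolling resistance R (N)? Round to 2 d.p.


b*V = 0.0131 * 65 = 0.8515
c*V^2 = 0.00011 * 4225 = 0.46475
R_per_t = 0.55 + 0.8515 + 0.46475 = 1.86625 N/t
R_total = 1.86625 * 179 = 334.06 N

334.06


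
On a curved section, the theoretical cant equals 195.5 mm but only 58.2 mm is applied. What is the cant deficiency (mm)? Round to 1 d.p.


Cant deficiency = equilibrium cant - actual cant
CD = 195.5 - 58.2
CD = 137.3 mm

137.3


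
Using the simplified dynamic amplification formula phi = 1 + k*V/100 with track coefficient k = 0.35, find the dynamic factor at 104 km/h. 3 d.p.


phi = 1 + k * V / 100
phi = 1 + 0.35 * 104 / 100
phi = 1 + 0.364
phi = 1.364

1.364


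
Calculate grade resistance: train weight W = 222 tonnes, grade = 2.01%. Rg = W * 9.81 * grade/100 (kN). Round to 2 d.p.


Rg = W * 9.81 * grade / 100
Rg = 222 * 9.81 * 2.01 / 100
Rg = 2177.82 * 0.0201
Rg = 43.77 kN

43.77


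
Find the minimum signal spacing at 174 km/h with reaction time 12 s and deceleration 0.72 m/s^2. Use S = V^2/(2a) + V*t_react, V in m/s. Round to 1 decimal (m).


V = 174 / 3.6 = 48.3333 m/s
Braking distance = 48.3333^2 / (2*0.72) = 1622.2994 m
Sighting distance = 48.3333 * 12 = 580.0 m
S = 1622.2994 + 580.0 = 2202.3 m

2202.3


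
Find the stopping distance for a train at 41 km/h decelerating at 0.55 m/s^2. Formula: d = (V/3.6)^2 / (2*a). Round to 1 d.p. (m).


Convert speed: V = 41 / 3.6 = 11.3889 m/s
V^2 = 129.7068
d = 129.7068 / (2 * 0.55)
d = 129.7068 / 1.1
d = 117.9 m

117.9


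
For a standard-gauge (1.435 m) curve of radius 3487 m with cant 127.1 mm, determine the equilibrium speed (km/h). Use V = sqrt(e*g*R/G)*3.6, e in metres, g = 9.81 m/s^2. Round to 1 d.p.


Convert cant: e = 127.1 mm = 0.1271 m
V_ms = sqrt(0.1271 * 9.81 * 3487 / 1.435)
V_ms = sqrt(3029.804486) = 55.0437 m/s
V = 55.0437 * 3.6 = 198.2 km/h

198.2


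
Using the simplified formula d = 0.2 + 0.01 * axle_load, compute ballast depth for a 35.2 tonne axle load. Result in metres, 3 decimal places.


d = 0.2 + 0.01 * 35.2
d = 0.2 + 0.352
d = 0.552 m

0.552


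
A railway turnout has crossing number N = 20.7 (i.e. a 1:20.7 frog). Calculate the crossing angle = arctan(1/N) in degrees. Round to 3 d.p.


1/N = 1/20.7 = 0.048309
angle = arctan(0.048309) = 0.048272 rad
angle = 0.048272 * 180/pi = 2.766 degrees

2.766


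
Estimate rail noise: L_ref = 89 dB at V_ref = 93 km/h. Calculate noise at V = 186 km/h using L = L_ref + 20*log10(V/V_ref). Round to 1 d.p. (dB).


V/V_ref = 186 / 93 = 2.0
log10(2.0) = 0.30103
20 * 0.30103 = 6.0206
L = 89 + 6.0206 = 95.0 dB

95.0


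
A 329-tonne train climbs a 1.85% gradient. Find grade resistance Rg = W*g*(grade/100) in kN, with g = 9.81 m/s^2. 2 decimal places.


Rg = W * 9.81 * grade / 100
Rg = 329 * 9.81 * 1.85 / 100
Rg = 3227.49 * 0.0185
Rg = 59.71 kN

59.71


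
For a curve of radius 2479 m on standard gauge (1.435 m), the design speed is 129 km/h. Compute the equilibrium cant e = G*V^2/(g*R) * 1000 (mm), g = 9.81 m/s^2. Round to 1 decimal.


Convert speed: V = 129 / 3.6 = 35.8333 m/s
Apply formula: e = 1.435 * 35.8333^2 / (9.81 * 2479)
e = 1.435 * 1284.0278 / 24318.99
e = 0.075767 m = 75.8 mm

75.8


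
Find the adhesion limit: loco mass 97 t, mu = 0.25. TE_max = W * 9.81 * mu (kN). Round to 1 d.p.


TE_max = W * g * mu
TE_max = 97 * 9.81 * 0.25
TE_max = 951.57 * 0.25
TE_max = 237.9 kN

237.9


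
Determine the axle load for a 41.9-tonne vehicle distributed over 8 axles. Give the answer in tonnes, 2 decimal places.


Load per axle = total weight / number of axles
Load = 41.9 / 8
Load = 5.24 tonnes

5.24


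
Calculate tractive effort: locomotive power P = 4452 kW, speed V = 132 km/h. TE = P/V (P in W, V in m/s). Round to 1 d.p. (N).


Convert: P = 4452 kW = 4452000 W
V = 132 / 3.6 = 36.6667 m/s
TE = 4452000 / 36.6667
TE = 121418.2 N

121418.2


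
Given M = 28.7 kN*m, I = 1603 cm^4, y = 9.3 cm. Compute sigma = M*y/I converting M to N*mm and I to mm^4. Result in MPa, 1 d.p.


Convert units:
M = 28.7 kN*m = 28700000 N*mm
y = 9.3 cm = 93 mm
I = 1603 cm^4 = 16030000 mm^4
sigma = 28700000 * 93 / 16030000
sigma = 166.5 MPa

166.5


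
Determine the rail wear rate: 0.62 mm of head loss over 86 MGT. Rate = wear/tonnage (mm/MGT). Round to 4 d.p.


Wear rate = total wear / cumulative tonnage
Rate = 0.62 / 86
Rate = 0.0072 mm/MGT

0.0072


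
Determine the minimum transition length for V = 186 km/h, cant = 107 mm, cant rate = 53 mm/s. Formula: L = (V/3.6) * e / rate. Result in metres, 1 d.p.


Convert speed: V = 186 / 3.6 = 51.6667 m/s
L = 51.6667 * 107 / 53
L = 5528.3333 / 53
L = 104.3 m

104.3


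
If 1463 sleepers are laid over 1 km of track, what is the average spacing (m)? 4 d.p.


Spacing = 1000 m / number of sleepers
Spacing = 1000 / 1463
Spacing = 0.6835 m

0.6835


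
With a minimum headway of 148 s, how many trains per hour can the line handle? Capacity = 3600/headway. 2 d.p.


Capacity = 3600 / headway
Capacity = 3600 / 148
Capacity = 24.32 trains/hour

24.32


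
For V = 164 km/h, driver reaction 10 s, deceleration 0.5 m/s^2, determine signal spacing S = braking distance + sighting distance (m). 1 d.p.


V = 164 / 3.6 = 45.5556 m/s
Braking distance = 45.5556^2 / (2*0.5) = 2075.3086 m
Sighting distance = 45.5556 * 10 = 455.5556 m
S = 2075.3086 + 455.5556 = 2530.9 m

2530.9


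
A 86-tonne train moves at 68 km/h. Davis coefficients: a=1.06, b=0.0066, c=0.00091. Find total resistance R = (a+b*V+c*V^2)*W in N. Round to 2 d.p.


b*V = 0.0066 * 68 = 0.4488
c*V^2 = 0.00091 * 4624 = 4.20784
R_per_t = 1.06 + 0.4488 + 4.20784 = 5.71664 N/t
R_total = 5.71664 * 86 = 491.63 N

491.63


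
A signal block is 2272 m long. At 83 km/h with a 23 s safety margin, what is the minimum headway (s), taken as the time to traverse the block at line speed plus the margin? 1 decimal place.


V = 83 / 3.6 = 23.0556 m/s
Block traversal time = 2272 / 23.0556 = 98.5446 s
Headway = 98.5446 + 23
Headway = 121.5 s

121.5


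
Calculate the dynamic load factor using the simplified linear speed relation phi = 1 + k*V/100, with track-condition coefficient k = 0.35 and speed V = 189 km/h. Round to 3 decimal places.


phi = 1 + k * V / 100
phi = 1 + 0.35 * 189 / 100
phi = 1 + 0.6615
phi = 1.662

1.662


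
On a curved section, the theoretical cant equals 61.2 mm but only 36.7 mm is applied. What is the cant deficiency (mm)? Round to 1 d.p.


Cant deficiency = equilibrium cant - actual cant
CD = 61.2 - 36.7
CD = 24.5 mm

24.5


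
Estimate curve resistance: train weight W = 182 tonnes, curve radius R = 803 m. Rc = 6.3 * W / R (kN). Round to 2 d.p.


Rc = 6.3 * W / R
Rc = 6.3 * 182 / 803
Rc = 1146.6 / 803
Rc = 1.43 kN

1.43


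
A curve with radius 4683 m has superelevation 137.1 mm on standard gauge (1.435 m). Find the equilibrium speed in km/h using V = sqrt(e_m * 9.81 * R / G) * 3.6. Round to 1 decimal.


Convert cant: e = 137.1 mm = 0.1371 m
V_ms = sqrt(0.1371 * 9.81 * 4683 / 1.435)
V_ms = sqrt(4389.132776) = 66.2505 m/s
V = 66.2505 * 3.6 = 238.5 km/h

238.5


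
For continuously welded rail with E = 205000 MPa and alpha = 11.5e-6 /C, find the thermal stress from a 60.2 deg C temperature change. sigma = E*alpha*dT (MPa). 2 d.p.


sigma = E * alpha * dT
sigma = 205000 * 11.5e-6 * 60.2
sigma = 2.3575 * 60.2
sigma = 141.92 MPa

141.92


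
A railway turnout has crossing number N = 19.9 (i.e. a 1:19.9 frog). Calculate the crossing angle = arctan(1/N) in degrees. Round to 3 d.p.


1/N = 1/19.9 = 0.050251
angle = arctan(0.050251) = 0.050209 rad
angle = 0.050209 * 180/pi = 2.877 degrees

2.877


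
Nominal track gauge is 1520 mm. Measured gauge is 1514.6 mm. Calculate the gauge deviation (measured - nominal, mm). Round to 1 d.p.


Deviation = measured - nominal
Deviation = 1514.6 - 1520
Deviation = -5.4 mm

-5.4


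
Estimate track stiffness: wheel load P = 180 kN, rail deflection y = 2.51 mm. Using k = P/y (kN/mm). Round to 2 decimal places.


Track stiffness k = P / y
k = 180 / 2.51
k = 71.71 kN/mm

71.71


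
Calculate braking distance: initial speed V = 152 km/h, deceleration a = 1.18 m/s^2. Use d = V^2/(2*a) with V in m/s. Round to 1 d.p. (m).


Convert speed: V = 152 / 3.6 = 42.2222 m/s
V^2 = 1782.716
d = 1782.716 / (2 * 1.18)
d = 1782.716 / 2.36
d = 755.4 m

755.4


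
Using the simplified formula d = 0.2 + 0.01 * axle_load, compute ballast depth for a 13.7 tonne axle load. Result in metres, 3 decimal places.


d = 0.2 + 0.01 * 13.7
d = 0.2 + 0.137
d = 0.337 m

0.337


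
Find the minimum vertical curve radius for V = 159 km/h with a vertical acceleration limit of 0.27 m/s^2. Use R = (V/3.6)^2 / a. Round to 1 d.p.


Convert speed: V = 159 / 3.6 = 44.1667 m/s
V^2 = 1950.6944 m^2/s^2
R_v = 1950.6944 / 0.27
R_v = 7224.8 m

7224.8


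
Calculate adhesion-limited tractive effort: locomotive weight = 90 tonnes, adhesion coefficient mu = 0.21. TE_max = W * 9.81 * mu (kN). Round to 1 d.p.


TE_max = W * g * mu
TE_max = 90 * 9.81 * 0.21
TE_max = 882.9 * 0.21
TE_max = 185.4 kN

185.4


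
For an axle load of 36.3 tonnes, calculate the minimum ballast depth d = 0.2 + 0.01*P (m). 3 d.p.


d = 0.2 + 0.01 * 36.3
d = 0.2 + 0.363
d = 0.563 m

0.563


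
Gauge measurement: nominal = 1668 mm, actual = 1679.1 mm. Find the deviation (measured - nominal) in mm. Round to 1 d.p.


Deviation = measured - nominal
Deviation = 1679.1 - 1668
Deviation = 11.1 mm

11.1


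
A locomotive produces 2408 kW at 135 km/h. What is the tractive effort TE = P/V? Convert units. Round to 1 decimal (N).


Convert: P = 2408 kW = 2408000 W
V = 135 / 3.6 = 37.5 m/s
TE = 2408000 / 37.5
TE = 64213.3 N

64213.3


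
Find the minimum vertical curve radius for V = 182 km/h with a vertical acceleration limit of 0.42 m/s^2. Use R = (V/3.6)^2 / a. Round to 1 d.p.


Convert speed: V = 182 / 3.6 = 50.5556 m/s
V^2 = 2555.8642 m^2/s^2
R_v = 2555.8642 / 0.42
R_v = 6085.4 m

6085.4


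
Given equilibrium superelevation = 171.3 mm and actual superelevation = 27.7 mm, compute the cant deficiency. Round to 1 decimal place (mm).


Cant deficiency = equilibrium cant - actual cant
CD = 171.3 - 27.7
CD = 143.6 mm

143.6


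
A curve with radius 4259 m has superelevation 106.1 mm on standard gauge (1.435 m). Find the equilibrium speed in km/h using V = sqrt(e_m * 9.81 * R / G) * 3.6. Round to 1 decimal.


Convert cant: e = 106.1 mm = 0.1061 m
V_ms = sqrt(0.1061 * 9.81 * 4259 / 1.435)
V_ms = sqrt(3089.158062) = 55.5802 m/s
V = 55.5802 * 3.6 = 200.1 km/h

200.1


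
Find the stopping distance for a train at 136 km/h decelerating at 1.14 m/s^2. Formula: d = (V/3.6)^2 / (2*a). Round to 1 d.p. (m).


Convert speed: V = 136 / 3.6 = 37.7778 m/s
V^2 = 1427.1605
d = 1427.1605 / (2 * 1.14)
d = 1427.1605 / 2.28
d = 625.9 m

625.9


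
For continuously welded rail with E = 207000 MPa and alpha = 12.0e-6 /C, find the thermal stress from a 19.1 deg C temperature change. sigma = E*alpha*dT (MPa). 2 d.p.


sigma = E * alpha * dT
sigma = 207000 * 12.0e-6 * 19.1
sigma = 2.484 * 19.1
sigma = 47.44 MPa

47.44


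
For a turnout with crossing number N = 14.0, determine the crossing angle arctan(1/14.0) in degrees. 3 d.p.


1/N = 1/14.0 = 0.071429
angle = arctan(0.071429) = 0.071307 rad
angle = 0.071307 * 180/pi = 4.086 degrees

4.086


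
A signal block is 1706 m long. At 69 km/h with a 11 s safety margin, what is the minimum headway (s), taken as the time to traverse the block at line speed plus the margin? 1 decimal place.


V = 69 / 3.6 = 19.1667 m/s
Block traversal time = 1706 / 19.1667 = 89.0087 s
Headway = 89.0087 + 11
Headway = 100.0 s

100.0


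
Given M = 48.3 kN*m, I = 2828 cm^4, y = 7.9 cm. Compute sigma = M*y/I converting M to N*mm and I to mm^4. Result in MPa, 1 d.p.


Convert units:
M = 48.3 kN*m = 48300000 N*mm
y = 7.9 cm = 79 mm
I = 2828 cm^4 = 28280000 mm^4
sigma = 48300000 * 79 / 28280000
sigma = 134.9 MPa

134.9


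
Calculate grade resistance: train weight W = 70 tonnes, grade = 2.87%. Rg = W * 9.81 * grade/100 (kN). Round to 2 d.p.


Rg = W * 9.81 * grade / 100
Rg = 70 * 9.81 * 2.87 / 100
Rg = 686.7 * 0.0287
Rg = 19.71 kN

19.71


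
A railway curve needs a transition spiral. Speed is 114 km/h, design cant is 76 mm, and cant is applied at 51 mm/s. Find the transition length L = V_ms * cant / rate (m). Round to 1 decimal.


Convert speed: V = 114 / 3.6 = 31.6667 m/s
L = 31.6667 * 76 / 51
L = 2406.6667 / 51
L = 47.2 m

47.2


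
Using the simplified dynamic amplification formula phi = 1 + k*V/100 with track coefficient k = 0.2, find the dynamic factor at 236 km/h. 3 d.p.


phi = 1 + k * V / 100
phi = 1 + 0.2 * 236 / 100
phi = 1 + 0.472
phi = 1.472

1.472


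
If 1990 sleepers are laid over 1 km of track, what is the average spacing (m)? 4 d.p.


Spacing = 1000 m / number of sleepers
Spacing = 1000 / 1990
Spacing = 0.5025 m

0.5025


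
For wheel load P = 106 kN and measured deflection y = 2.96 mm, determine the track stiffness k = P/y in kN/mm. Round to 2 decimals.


Track stiffness k = P / y
k = 106 / 2.96
k = 35.81 kN/mm

35.81


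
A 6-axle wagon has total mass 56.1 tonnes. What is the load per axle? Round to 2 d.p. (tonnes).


Load per axle = total weight / number of axles
Load = 56.1 / 6
Load = 9.35 tonnes

9.35


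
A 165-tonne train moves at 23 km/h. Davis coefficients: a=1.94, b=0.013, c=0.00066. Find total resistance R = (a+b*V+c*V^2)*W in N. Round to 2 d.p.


b*V = 0.013 * 23 = 0.299
c*V^2 = 0.00066 * 529 = 0.34914
R_per_t = 1.94 + 0.299 + 0.34914 = 2.58814 N/t
R_total = 2.58814 * 165 = 427.04 N

427.04


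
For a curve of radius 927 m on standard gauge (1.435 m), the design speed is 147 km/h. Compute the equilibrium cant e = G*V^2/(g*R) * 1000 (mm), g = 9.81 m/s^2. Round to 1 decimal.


Convert speed: V = 147 / 3.6 = 40.8333 m/s
Apply formula: e = 1.435 * 40.8333^2 / (9.81 * 927)
e = 1.435 * 1667.3611 / 9093.87
e = 0.263107 m = 263.1 mm

263.1


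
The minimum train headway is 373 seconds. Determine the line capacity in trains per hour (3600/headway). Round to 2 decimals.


Capacity = 3600 / headway
Capacity = 3600 / 373
Capacity = 9.65 trains/hour

9.65


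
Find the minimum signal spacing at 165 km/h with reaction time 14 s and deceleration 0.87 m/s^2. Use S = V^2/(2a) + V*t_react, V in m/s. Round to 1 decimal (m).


V = 165 / 3.6 = 45.8333 m/s
Braking distance = 45.8333^2 / (2*0.87) = 1207.2957 m
Sighting distance = 45.8333 * 14 = 641.6667 m
S = 1207.2957 + 641.6667 = 1849.0 m

1849.0


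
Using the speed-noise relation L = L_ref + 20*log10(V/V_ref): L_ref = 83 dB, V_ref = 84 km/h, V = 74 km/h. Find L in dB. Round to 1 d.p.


V/V_ref = 74 / 84 = 0.880952
log10(0.880952) = -0.055048
20 * -0.055048 = -1.101
L = 83 + -1.101 = 81.9 dB

81.9


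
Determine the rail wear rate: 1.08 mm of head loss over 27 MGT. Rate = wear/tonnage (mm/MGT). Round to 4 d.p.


Wear rate = total wear / cumulative tonnage
Rate = 1.08 / 27
Rate = 0.0400 mm/MGT

0.0400


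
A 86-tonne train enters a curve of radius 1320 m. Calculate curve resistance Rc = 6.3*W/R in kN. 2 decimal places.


Rc = 6.3 * W / R
Rc = 6.3 * 86 / 1320
Rc = 541.8 / 1320
Rc = 0.41 kN

0.41


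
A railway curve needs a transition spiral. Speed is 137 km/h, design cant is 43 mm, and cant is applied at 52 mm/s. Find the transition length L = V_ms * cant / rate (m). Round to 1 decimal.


Convert speed: V = 137 / 3.6 = 38.0556 m/s
L = 38.0556 * 43 / 52
L = 1636.3889 / 52
L = 31.5 m

31.5


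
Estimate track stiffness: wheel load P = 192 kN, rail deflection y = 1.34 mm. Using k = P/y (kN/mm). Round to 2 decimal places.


Track stiffness k = P / y
k = 192 / 1.34
k = 143.28 kN/mm

143.28


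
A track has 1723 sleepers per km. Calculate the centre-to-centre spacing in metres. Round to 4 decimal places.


Spacing = 1000 m / number of sleepers
Spacing = 1000 / 1723
Spacing = 0.5804 m

0.5804


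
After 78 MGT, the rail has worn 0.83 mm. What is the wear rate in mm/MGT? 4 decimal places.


Wear rate = total wear / cumulative tonnage
Rate = 0.83 / 78
Rate = 0.0106 mm/MGT

0.0106


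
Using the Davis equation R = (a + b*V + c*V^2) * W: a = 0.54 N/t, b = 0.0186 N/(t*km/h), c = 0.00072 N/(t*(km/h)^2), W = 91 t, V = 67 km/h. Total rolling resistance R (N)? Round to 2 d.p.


b*V = 0.0186 * 67 = 1.2462
c*V^2 = 0.00072 * 4489 = 3.23208
R_per_t = 0.54 + 1.2462 + 3.23208 = 5.01828 N/t
R_total = 5.01828 * 91 = 456.66 N

456.66


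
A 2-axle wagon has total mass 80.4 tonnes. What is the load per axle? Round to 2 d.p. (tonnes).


Load per axle = total weight / number of axles
Load = 80.4 / 2
Load = 40.20 tonnes

40.20


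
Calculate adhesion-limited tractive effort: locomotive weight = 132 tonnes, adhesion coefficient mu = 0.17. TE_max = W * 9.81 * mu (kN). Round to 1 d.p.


TE_max = W * g * mu
TE_max = 132 * 9.81 * 0.17
TE_max = 1294.92 * 0.17
TE_max = 220.1 kN

220.1


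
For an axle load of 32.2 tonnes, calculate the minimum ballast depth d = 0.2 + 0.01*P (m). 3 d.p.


d = 0.2 + 0.01 * 32.2
d = 0.2 + 0.322
d = 0.522 m

0.522


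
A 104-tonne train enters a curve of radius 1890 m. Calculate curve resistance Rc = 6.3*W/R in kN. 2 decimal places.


Rc = 6.3 * W / R
Rc = 6.3 * 104 / 1890
Rc = 655.2 / 1890
Rc = 0.35 kN

0.35


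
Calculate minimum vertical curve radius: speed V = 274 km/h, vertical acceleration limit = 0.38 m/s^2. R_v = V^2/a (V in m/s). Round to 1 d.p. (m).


Convert speed: V = 274 / 3.6 = 76.1111 m/s
V^2 = 5792.9012 m^2/s^2
R_v = 5792.9012 / 0.38
R_v = 15244.5 m

15244.5


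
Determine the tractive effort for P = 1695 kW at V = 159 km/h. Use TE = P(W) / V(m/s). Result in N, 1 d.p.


Convert: P = 1695 kW = 1695000 W
V = 159 / 3.6 = 44.1667 m/s
TE = 1695000 / 44.1667
TE = 38377.4 N

38377.4


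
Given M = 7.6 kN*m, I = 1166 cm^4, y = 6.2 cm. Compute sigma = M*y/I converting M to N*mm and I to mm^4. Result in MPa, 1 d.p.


Convert units:
M = 7.6 kN*m = 7600000 N*mm
y = 6.2 cm = 62 mm
I = 1166 cm^4 = 11660000 mm^4
sigma = 7600000 * 62 / 11660000
sigma = 40.4 MPa

40.4


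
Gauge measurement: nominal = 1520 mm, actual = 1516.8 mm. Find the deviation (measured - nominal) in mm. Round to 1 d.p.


Deviation = measured - nominal
Deviation = 1516.8 - 1520
Deviation = -3.2 mm

-3.2


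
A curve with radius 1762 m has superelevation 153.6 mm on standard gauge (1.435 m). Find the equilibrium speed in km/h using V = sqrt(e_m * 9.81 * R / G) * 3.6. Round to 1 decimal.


Convert cant: e = 153.6 mm = 0.1536 m
V_ms = sqrt(0.1536 * 9.81 * 1762 / 1.435)
V_ms = sqrt(1850.18104) = 43.0137 m/s
V = 43.0137 * 3.6 = 154.8 km/h

154.8


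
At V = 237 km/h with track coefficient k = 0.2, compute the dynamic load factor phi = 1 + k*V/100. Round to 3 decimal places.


phi = 1 + k * V / 100
phi = 1 + 0.2 * 237 / 100
phi = 1 + 0.474
phi = 1.474

1.474


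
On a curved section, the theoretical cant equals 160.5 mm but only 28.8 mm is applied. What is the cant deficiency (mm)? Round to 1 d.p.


Cant deficiency = equilibrium cant - actual cant
CD = 160.5 - 28.8
CD = 131.7 mm

131.7


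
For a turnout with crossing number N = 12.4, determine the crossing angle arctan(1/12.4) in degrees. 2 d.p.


1/N = 1/12.4 = 0.080645
angle = arctan(0.080645) = 0.080471 rad
angle = 0.080471 * 180/pi = 4.61 degrees

4.61


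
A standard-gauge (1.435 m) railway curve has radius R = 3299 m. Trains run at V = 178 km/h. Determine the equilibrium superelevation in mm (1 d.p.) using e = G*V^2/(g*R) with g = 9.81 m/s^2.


Convert speed: V = 178 / 3.6 = 49.4444 m/s
Apply formula: e = 1.435 * 49.4444^2 / (9.81 * 3299)
e = 1.435 * 2444.7531 / 32363.19
e = 0.108402 m = 108.4 mm

108.4


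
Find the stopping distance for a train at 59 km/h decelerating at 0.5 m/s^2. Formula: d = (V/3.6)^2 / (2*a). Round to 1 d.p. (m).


Convert speed: V = 59 / 3.6 = 16.3889 m/s
V^2 = 268.5957
d = 268.5957 / (2 * 0.5)
d = 268.5957 / 1.0
d = 268.6 m

268.6


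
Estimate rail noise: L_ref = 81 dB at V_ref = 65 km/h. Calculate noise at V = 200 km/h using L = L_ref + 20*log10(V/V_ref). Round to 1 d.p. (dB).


V/V_ref = 200 / 65 = 3.076923
log10(3.076923) = 0.488117
20 * 0.488117 = 9.7623
L = 81 + 9.7623 = 90.8 dB

90.8


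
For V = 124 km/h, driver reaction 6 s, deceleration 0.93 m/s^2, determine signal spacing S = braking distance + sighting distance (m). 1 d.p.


V = 124 / 3.6 = 34.4444 m/s
Braking distance = 34.4444^2 / (2*0.93) = 637.8601 m
Sighting distance = 34.4444 * 6 = 206.6667 m
S = 637.8601 + 206.6667 = 844.5 m

844.5


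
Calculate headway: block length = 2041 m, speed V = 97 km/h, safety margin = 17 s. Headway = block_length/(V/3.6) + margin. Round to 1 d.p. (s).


V = 97 / 3.6 = 26.9444 m/s
Block traversal time = 2041 / 26.9444 = 75.7485 s
Headway = 75.7485 + 17
Headway = 92.7 s

92.7


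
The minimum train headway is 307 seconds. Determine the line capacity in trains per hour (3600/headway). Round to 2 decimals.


Capacity = 3600 / headway
Capacity = 3600 / 307
Capacity = 11.73 trains/hour

11.73
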